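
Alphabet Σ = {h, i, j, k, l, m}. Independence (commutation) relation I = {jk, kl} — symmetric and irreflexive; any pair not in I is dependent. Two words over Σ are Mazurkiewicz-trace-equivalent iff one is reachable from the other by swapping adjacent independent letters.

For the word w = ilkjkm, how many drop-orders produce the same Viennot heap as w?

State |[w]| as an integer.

6

0(i) covers ∅
1(l) covers 0:i
2(k) covers 0:i
3(j) covers 1:l
4(k) covers 2:k
5(m) covers 3:j, 4:k
floor of heap: 0:i
completions by unplaced set U, small U first (add the entries for U minus each lowest piece of U):
  |U|=1: {5}:1
  |U|=2: {3,5}:1  {4,5}:1
  |U|=3: {1,3,5}:1  {2,4,5}:1  {3,4,5}:2
  |U|=4: {1,3,4,5}:3  {2,3,4,5}:3
  start at 0(i): 6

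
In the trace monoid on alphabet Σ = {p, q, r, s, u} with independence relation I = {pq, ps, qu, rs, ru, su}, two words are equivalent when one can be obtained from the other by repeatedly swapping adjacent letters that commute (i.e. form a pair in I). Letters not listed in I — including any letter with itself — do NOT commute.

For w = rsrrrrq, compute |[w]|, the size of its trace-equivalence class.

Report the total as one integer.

piece 0:r — minimal
piece 1:s — minimal
piece 2:r rests on {0:r}
piece 3:r rests on {2:r}
piece 4:r rests on {3:r}
piece 5:r rests on {4:r}
piece 6:q rests on {1:s, 5:r}
minimal pieces: {0:r, 1:s}
ways to finish when only these pieces remain (= sum over removing one remaining piece with nothing left below it):
  1 left: {6}→1
  2 left: {1,6}→1  {5,6}→1
  3 left: {1,5,6}→2  {4,5,6}→1
  4 left: {1,4,5,6}→3  {3,4,5,6}→1
  5 left: {1,3,4,5,6}→4  {2,3,4,5,6}→1
  placing 0:r first → 5 extensions
  placing 1:s first → 1 extensions
total linear extensions = 6

6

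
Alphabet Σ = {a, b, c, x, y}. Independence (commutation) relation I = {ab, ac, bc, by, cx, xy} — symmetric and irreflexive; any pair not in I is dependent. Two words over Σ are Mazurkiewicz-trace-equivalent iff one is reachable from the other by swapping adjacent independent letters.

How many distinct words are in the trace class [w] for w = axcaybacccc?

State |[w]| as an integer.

#0=a has no predecessor
#1=x depends on [0:a]
#2=c has no predecessor
#3=a depends on [1:x]
#4=y depends on [2:c, 3:a]
#5=b depends on [1:x]
#6=a depends on [4:y]
#7=c depends on [4:y]
#8=c depends on [7:c]
#9=c depends on [8:c]
#10=c depends on [9:c]
sources: [0:a, 2:c]
N(rest) = Σ N(rest − s) over sources s of rest; N(one piece) = 1:
  size 1 → [5]=1  [6]=1  [10]=1
  size 2 → [5,6]=2  [5,10]=2  [6,10]=2  [9,10]=1
  size 3 → [5,6,10]=6  [5,9,10]=3  [6,9,10]=3  [8,9,10]=1
  size 4 → [5,6,9,10]=12  [5,8,9,10]=4  [6,8,9,10]=4  [7,8,9,10]=1
  size 5 → [5,6,8,9,10]=20  [5,7,8,9,10]=5  [6,7,8,9,10]=5
  size 6 → [4,6,7,8,9,10]=5  [5,6,7,8,9,10]=30
  size 7 → [2,4,6,7,8,9,10]=5  [3,4,6,7,8,9,10]=5  [4,5,6,7,8,9,10]=35
  size 8 → [2,3,4,6,7,8,9,10]=10  [2,4,5,6,7,8,9,10]=40  [3,4,5,6,7,8,9,10]=40
  size 9 → [1,3,4,5,6,7,8,9,10]=40  [2,3,4,5,6,7,8,9,10]=90
  first=0(a) contributes 130
  first=2(c) contributes 40
|[w]| = 170

170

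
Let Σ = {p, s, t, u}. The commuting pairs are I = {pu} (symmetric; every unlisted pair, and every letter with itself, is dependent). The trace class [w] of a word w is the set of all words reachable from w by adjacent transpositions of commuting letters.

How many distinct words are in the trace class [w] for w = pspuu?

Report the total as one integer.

piece 0:p — minimal
piece 1:s rests on {0:p}
piece 2:p rests on {1:s}
piece 3:u rests on {1:s}
piece 4:u rests on {3:u}
minimal pieces: {0:p}
ways to finish when only these pieces remain (= sum over removing one remaining piece with nothing left below it):
  1 left: {2}→1  {4}→1
  2 left: {2,4}→2  {3,4}→1
  3 left: {2,3,4}→3
  placing 0:p first → 3 extensions

3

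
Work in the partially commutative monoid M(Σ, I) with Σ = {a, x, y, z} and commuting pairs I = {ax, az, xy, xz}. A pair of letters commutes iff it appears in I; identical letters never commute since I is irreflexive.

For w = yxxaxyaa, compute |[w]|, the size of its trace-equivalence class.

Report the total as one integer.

drop 0:y onto floor
drop 1:x onto floor
drop 2:x onto {1:x}
drop 3:a onto {0:y}
drop 4:x onto {2:x}
drop 5:y onto {3:a}
drop 6:a onto {5:y}
drop 7:a onto {6:a}
ground layer = {0:y, 1:x}
drop-orders for the pieces not yet dropped (sum over which currently-grounded one goes next):
  1 to go: {4} 1  {7} 1
  2 to go: {2,4} 1  {4,7} 2  {6,7} 1
  3 to go: {1,2,4} 1  {2,4,7} 3  {4,6,7} 3  {5,6,7} 1
  4 to go: {1,2,4,7} 4  {2,4,6,7} 6  {3,5,6,7} 1  {4,5,6,7} 4
  5 to go: {0,3,5,6,7} 1  {1,2,4,6,7} 10  {2,4,5,6,7} 10  {3,4,5,6,7} 5
  6 to go: {0,3,4,5,6,7} 6  {1,2,4,5,6,7} 20  {2,3,4,5,6,7} 15
  if 0:y drops first: 35 orders
  if 1:x drops first: 21 orders
heap linearizations: 56

56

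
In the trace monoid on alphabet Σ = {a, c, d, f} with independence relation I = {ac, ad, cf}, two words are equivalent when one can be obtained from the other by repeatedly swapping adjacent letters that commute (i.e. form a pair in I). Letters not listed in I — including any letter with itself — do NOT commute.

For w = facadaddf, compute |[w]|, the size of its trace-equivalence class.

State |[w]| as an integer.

55

#0=f has no predecessor
#1=a depends on [0:f]
#2=c has no predecessor
#3=a depends on [1:a]
#4=d depends on [0:f, 2:c]
#5=a depends on [3:a]
#6=d depends on [4:d]
#7=d depends on [6:d]
#8=f depends on [5:a, 7:d]
sources: [0:f, 2:c]
N(rest) = Σ N(rest − s) over sources s of rest; N(one piece) = 1:
  size 1 → [8]=1
  size 2 → [5,8]=1  [7,8]=1
  size 3 → [3,5,8]=1  [5,7,8]=2  [6,7,8]=1
  size 4 → [1,3,5,8]=1  [3,5,7,8]=3  [4,6,7,8]=1  [5,6,7,8]=3
  size 5 → [1,3,5,7,8]=4  [2,4,6,7,8]=1  [3,5,6,7,8]=6  [4,5,6,7,8]=4
  size 6 → [1,3,5,6,7,8]=10  [2,4,5,6,7,8]=5  [3,4,5,6,7,8]=10
  size 7 → [1,3,4,5,6,7,8]=20  [2,3,4,5,6,7,8]=15
  first=0(f) contributes 35
  first=2(c) contributes 20
|[w]| = 55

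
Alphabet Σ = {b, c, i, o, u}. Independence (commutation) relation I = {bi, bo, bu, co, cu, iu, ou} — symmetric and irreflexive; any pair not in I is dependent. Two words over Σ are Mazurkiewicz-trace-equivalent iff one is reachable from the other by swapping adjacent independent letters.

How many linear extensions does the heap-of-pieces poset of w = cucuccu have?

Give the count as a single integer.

0(c) covers ∅
1(u) covers ∅
2(c) covers 0:c
3(u) covers 1:u
4(c) covers 2:c
5(c) covers 4:c
6(u) covers 3:u
floor of heap: 0:c, 1:u
completions by unplaced set U, small U first (add the entries for U minus each lowest piece of U):
  |U|=1: {5}:1  {6}:1
  |U|=2: {3,6}:1  {4,5}:1  {5,6}:2
  |U|=3: {1,3,6}:1  {2,4,5}:1  {3,5,6}:3  {4,5,6}:3
  |U|=4: {0,2,4,5}:1  {1,3,5,6}:4  {2,4,5,6}:4  {3,4,5,6}:6
  |U|=5: {0,2,4,5,6}:5  {1,3,4,5,6}:10  {2,3,4,5,6}:10
  start at 0(c): 20
  start at 1(u): 15
sum over floor = 35

35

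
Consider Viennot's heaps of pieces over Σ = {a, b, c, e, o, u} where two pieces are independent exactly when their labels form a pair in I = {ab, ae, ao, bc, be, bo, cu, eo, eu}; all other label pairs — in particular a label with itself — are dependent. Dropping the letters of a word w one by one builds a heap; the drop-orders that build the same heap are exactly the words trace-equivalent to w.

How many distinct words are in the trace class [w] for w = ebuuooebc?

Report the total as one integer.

105

#0=e has no predecessor
#1=b has no predecessor
#2=u depends on [1:b]
#3=u depends on [2:u]
#4=o depends on [3:u]
#5=o depends on [4:o]
#6=e depends on [0:e]
#7=b depends on [3:u]
#8=c depends on [5:o, 6:e]
sources: [0:e, 1:b]
N(rest) = Σ N(rest − s) over sources s of rest; N(one piece) = 1:
  size 1 → [7]=1  [8]=1
  size 2 → [5,8]=1  [6,8]=1  [7,8]=2
  size 3 → [0,6,8]=1  [4,5,8]=1  [5,6,8]=2  [5,7,8]=3  [6,7,8]=3
  size 4 → [0,5,6,8]=3  [0,6,7,8]=4  [4,5,6,8]=3  [4,5,7,8]=4  [5,6,7,8]=8
  size 5 → [0,4,5,6,8]=6  [0,5,6,7,8]=15  [3,4,5,7,8]=4  [4,5,6,7,8]=15
  size 6 → [0,4,5,6,7,8]=36  [2,3,4,5,7,8]=4  [3,4,5,6,7,8]=19
  size 7 → [0,3,4,5,6,7,8]=55  [1,2,3,4,5,7,8]=4  [2,3,4,5,6,7,8]=23
  first=0(e) contributes 27
  first=1(b) contributes 78
|[w]| = 105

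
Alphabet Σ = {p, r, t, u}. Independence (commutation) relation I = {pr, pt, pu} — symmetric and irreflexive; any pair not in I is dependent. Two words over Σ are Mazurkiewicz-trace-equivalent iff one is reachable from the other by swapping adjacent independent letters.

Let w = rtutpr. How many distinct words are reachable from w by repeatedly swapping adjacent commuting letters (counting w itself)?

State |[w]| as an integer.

drop 0:r onto floor
drop 1:t onto {0:r}
drop 2:u onto {1:t}
drop 3:t onto {2:u}
drop 4:p onto floor
drop 5:r onto {3:t}
ground layer = {0:r, 4:p}
drop-orders for the pieces not yet dropped (sum over which currently-grounded one goes next):
  1 to go: {4} 1  {5} 1
  2 to go: {3,5} 1  {4,5} 2
  3 to go: {2,3,5} 1  {3,4,5} 3
  4 to go: {1,2,3,5} 1  {2,3,4,5} 4
  if 0:r drops first: 5 orders
  if 4:p drops first: 1 orders
heap linearizations: 6

6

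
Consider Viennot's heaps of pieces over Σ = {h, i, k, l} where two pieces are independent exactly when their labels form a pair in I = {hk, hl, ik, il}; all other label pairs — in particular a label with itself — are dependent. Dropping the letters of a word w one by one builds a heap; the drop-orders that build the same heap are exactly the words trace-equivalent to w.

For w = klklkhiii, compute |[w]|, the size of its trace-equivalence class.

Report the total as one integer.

126

drop 0:k onto floor
drop 1:l onto {0:k}
drop 2:k onto {1:l}
drop 3:l onto {2:k}
drop 4:k onto {3:l}
drop 5:h onto floor
drop 6:i onto {5:h}
drop 7:i onto {6:i}
drop 8:i onto {7:i}
ground layer = {0:k, 5:h}
drop-orders for the pieces not yet dropped (sum over which currently-grounded one goes next):
  1 to go: {4} 1  {8} 1
  2 to go: {3,4} 1  {4,8} 2  {7,8} 1
  3 to go: {2,3,4} 1  {3,4,8} 3  {4,7,8} 3  {6,7,8} 1
  4 to go: {1,2,3,4} 1  {2,3,4,8} 4  {3,4,7,8} 6  {4,6,7,8} 4  {5,6,7,8} 1
  5 to go: {0,1,2,3,4} 1  {1,2,3,4,8} 5  {2,3,4,7,8} 10  {3,4,6,7,8} 10  {4,5,6,7,8} 5
  6 to go: {0,1,2,3,4,8} 6  {1,2,3,4,7,8} 15  {2,3,4,6,7,8} 20  {3,4,5,6,7,8} 15
  7 to go: {0,1,2,3,4,7,8} 21  {1,2,3,4,6,7,8} 35  {2,3,4,5,6,7,8} 35
  if 0:k drops first: 70 orders
  if 5:h drops first: 56 orders
heap linearizations: 126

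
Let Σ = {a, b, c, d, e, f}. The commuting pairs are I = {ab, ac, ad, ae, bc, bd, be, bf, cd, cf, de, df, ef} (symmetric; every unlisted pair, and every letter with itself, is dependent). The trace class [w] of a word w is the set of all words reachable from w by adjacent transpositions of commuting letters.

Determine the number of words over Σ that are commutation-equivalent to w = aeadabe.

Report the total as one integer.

420

#0=a has no predecessor
#1=e has no predecessor
#2=a depends on [0:a]
#3=d has no predecessor
#4=a depends on [2:a]
#5=b has no predecessor
#6=e depends on [1:e]
sources: [0:a, 1:e, 3:d, 5:b]
N(rest) = Σ N(rest − s) over sources s of rest; N(one piece) = 1:
  size 1 → [3]=1  [4]=1  [5]=1  [6]=1
  size 2 → [1,6]=1  [2,4]=1  [3,4]=2  [3,5]=2  [3,6]=2  [4,5]=2  [4,6]=2  [5,6]=2
  size 3 → [0,2,4]=1  [1,3,6]=3  [1,4,6]=3  [1,5,6]=3  [2,3,4]=3  [2,4,5]=3  [2,4,6]=3  [3,4,5]=6  [3,4,6]=6  [3,5,6]=6  [4,5,6]=6
  size 4 → [0,2,3,4]=4  [0,2,4,5]=4  [0,2,4,6]=4  [1,2,4,6]=6  [1,3,4,6]=12  [1,3,5,6]=12  [1,4,5,6]=12  [2,3,4,5]=12  [2,3,4,6]=12  [2,4,5,6]=12  [3,4,5,6]=24
  size 5 → [0,1,2,4,6]=10  [0,2,3,4,5]=20  [0,2,3,4,6]=20  [0,2,4,5,6]=20  [1,2,3,4,6]=30  [1,2,4,5,6]=30  [1,3,4,5,6]=60  [2,3,4,5,6]=60
  first=0(a) contributes 180
  first=1(e) contributes 120
  first=3(d) contributes 60
  first=5(b) contributes 60
|[w]| = 420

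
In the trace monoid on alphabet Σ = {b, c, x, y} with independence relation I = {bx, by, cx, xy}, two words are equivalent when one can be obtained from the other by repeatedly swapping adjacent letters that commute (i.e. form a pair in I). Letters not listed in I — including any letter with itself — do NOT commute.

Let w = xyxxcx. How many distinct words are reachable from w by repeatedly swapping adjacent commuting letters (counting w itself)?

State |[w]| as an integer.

piece 0:x — minimal
piece 1:y — minimal
piece 2:x rests on {0:x}
piece 3:x rests on {2:x}
piece 4:c rests on {1:y}
piece 5:x rests on {3:x}
minimal pieces: {0:x, 1:y}
ways to finish when only these pieces remain (= sum over removing one remaining piece with nothing left below it):
  1 left: {4}→1  {5}→1
  2 left: {1,4}→1  {3,5}→1  {4,5}→2
  3 left: {1,4,5}→3  {2,3,5}→1  {3,4,5}→3
  4 left: {0,2,3,5}→1  {1,3,4,5}→6  {2,3,4,5}→4
  placing 0:x first → 10 extensions
  placing 1:y first → 5 extensions
total linear extensions = 15

15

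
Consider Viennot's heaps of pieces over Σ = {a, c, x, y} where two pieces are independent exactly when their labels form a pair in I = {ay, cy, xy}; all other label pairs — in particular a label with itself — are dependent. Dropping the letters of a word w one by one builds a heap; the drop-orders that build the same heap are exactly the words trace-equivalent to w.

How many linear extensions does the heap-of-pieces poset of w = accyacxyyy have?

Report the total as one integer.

210

0(a) covers ∅
1(c) covers 0:a
2(c) covers 1:c
3(y) covers ∅
4(a) covers 2:c
5(c) covers 4:a
6(x) covers 5:c
7(y) covers 3:y
8(y) covers 7:y
9(y) covers 8:y
floor of heap: 0:a, 3:y
completions by unplaced set U, small U first (add the entries for U minus each lowest piece of U):
  |U|=1: {6}:1  {9}:1
  |U|=2: {5,6}:1  {6,9}:2  {8,9}:1
  |U|=3: {4,5,6}:1  {5,6,9}:3  {6,8,9}:3  {7,8,9}:1
  |U|=4: {2,4,5,6}:1  {3,7,8,9}:1  {4,5,6,9}:4  {5,6,8,9}:6  {6,7,8,9}:4
  |U|=5: {1,2,4,5,6}:1  {2,4,5,6,9}:5  {3,6,7,8,9}:5  {4,5,6,8,9}:10  {5,6,7,8,9}:10
  |U|=6: {0,1,2,4,5,6}:1  {1,2,4,5,6,9}:6  {2,4,5,6,8,9}:15  {3,5,6,7,8,9}:15  {4,5,6,7,8,9}:20
  |U|=7: {0,1,2,4,5,6,9}:7  {1,2,4,5,6,8,9}:21  {2,4,5,6,7,8,9}:35  {3,4,5,6,7,8,9}:35
  |U|=8: {0,1,2,4,5,6,8,9}:28  {1,2,4,5,6,7,8,9}:56  {2,3,4,5,6,7,8,9}:70
  start at 0(a): 126
  start at 3(y): 84
sum over floor = 210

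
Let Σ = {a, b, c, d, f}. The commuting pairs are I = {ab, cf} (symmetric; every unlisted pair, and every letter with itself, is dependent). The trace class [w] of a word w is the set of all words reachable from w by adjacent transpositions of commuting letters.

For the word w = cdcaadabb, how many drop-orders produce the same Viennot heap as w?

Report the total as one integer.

3

#0=c has no predecessor
#1=d depends on [0:c]
#2=c depends on [1:d]
#3=a depends on [2:c]
#4=a depends on [3:a]
#5=d depends on [4:a]
#6=a depends on [5:d]
#7=b depends on [5:d]
#8=b depends on [7:b]
sources: [0:c]
N(rest) = Σ N(rest − s) over sources s of rest; N(one piece) = 1:
  size 1 → [6]=1  [8]=1
  size 2 → [6,8]=2  [7,8]=1
  size 3 → [6,7,8]=3
  size 4 → [5,6,7,8]=3
  size 5 → [4,5,6,7,8]=3
  size 6 → [3,4,5,6,7,8]=3
  size 7 → [2,3,4,5,6,7,8]=3
  first=0(c) contributes 3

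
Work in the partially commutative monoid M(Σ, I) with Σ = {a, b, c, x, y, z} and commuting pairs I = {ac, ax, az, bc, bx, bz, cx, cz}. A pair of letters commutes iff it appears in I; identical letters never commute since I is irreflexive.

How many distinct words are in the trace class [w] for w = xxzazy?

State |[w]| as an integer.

5

drop 0:x onto floor
drop 1:x onto {0:x}
drop 2:z onto {1:x}
drop 3:a onto floor
drop 4:z onto {2:z}
drop 5:y onto {3:a, 4:z}
ground layer = {0:x, 3:a}
drop-orders for the pieces not yet dropped (sum over which currently-grounded one goes next):
  1 to go: {5} 1
  2 to go: {3,5} 1  {4,5} 1
  3 to go: {2,4,5} 1  {3,4,5} 2
  4 to go: {1,2,4,5} 1  {2,3,4,5} 3
  if 0:x drops first: 4 orders
  if 3:a drops first: 1 orders
heap linearizations: 5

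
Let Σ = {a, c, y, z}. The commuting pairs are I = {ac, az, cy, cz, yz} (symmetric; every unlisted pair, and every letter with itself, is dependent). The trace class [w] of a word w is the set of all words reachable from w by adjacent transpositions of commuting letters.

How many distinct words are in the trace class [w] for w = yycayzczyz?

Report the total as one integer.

2520

0(y) covers ∅
1(y) covers 0:y
2(c) covers ∅
3(a) covers 1:y
4(y) covers 3:a
5(z) covers ∅
6(c) covers 2:c
7(z) covers 5:z
8(y) covers 4:y
9(z) covers 7:z
floor of heap: 0:y, 2:c, 5:z
completions by unplaced set U, small U first (add the entries for U minus each lowest piece of U):
  |U|=1: {6}:1  {8}:1  {9}:1
  |U|=2: {2,6}:1  {4,8}:1  {6,8}:2  {6,9}:2  {7,9}:1  {8,9}:2
  |U|=3: {2,6,8}:3  {2,6,9}:3  {3,4,8}:1  {4,6,8}:3  {4,8,9}:3  {5,7,9}:1  {6,7,9}:3  {6,8,9}:6  {7,8,9}:3
  |U|=4: {1,3,4,8}:1  {2,4,6,8}:6  {2,6,7,9}:6  {2,6,8,9}:12  {3,4,6,8}:4  {3,4,8,9}:4  {4,6,8,9}:12  {4,7,8,9}:6  {5,6,7,9}:4  {5,7,8,9}:4  {6,7,8,9}:12
  |U|=5: {0,1,3,4,8}:1  {1,3,4,6,8}:5  {1,3,4,8,9}:5  {2,3,4,6,8}:10  {2,4,6,8,9}:30  {2,5,6,7,9}:10  {2,6,7,8,9}:30  {3,4,6,8,9}:20  {3,4,7,8,9}:10  {4,5,7,8,9}:10  {4,6,7,8,9}:30  {5,6,7,8,9}:20
  |U|=6: {0,1,3,4,6,8}:6  {0,1,3,4,8,9}:6  {1,2,3,4,6,8}:15  {1,3,4,6,8,9}:30  {1,3,4,7,8,9}:15  {2,3,4,6,8,9}:60  {2,4,6,7,8,9}:90  {2,5,6,7,8,9}:60  {3,4,5,7,8,9}:20  {3,4,6,7,8,9}:60  {4,5,6,7,8,9}:60
  |U|=7: {0,1,2,3,4,6,8}:21  {0,1,3,4,6,8,9}:42  {0,1,3,4,7,8,9}:21  {1,2,3,4,6,8,9}:105  {1,3,4,5,7,8,9}:35  {1,3,4,6,7,8,9}:105  {2,3,4,6,7,8,9}:210  {2,4,5,6,7,8,9}:210  {3,4,5,6,7,8,9}:140
  |U|=8: {0,1,2,3,4,6,8,9}:168  {0,1,3,4,5,7,8,9}:56  {0,1,3,4,6,7,8,9}:168  {1,2,3,4,6,7,8,9}:420  {1,3,4,5,6,7,8,9}:280  {2,3,4,5,6,7,8,9}:560
  start at 0(y): 1260
  start at 2(c): 504
  start at 5(z): 756
sum over floor = 2520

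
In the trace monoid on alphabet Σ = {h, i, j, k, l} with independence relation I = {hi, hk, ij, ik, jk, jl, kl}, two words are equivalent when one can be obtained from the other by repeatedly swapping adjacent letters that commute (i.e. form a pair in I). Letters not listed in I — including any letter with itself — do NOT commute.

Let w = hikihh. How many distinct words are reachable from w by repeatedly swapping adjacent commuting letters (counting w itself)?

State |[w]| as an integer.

60

piece 0:h — minimal
piece 1:i — minimal
piece 2:k — minimal
piece 3:i rests on {1:i}
piece 4:h rests on {0:h}
piece 5:h rests on {4:h}
minimal pieces: {0:h, 1:i, 2:k}
ways to finish when only these pieces remain (= sum over removing one remaining piece with nothing left below it):
  1 left: {2}→1  {3}→1  {5}→1
  2 left: {1,3}→1  {2,3}→2  {2,5}→2  {3,5}→2  {4,5}→1
  3 left: {0,4,5}→1  {1,2,3}→3  {1,3,5}→3  {2,3,5}→6  {2,4,5}→3  {3,4,5}→3
  4 left: {0,2,4,5}→4  {0,3,4,5}→4  {1,2,3,5}→12  {1,3,4,5}→6  {2,3,4,5}→12
  placing 0:h first → 30 extensions
  placing 1:i first → 20 extensions
  placing 2:k first → 10 extensions
total linear extensions = 60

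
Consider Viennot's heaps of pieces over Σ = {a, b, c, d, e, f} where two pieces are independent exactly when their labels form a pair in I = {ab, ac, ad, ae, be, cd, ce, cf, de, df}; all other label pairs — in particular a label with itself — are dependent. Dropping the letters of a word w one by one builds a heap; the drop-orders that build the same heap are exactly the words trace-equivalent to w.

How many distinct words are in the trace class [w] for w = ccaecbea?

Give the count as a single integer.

piece 0:c — minimal
piece 1:c rests on {0:c}
piece 2:a — minimal
piece 3:e — minimal
piece 4:c rests on {1:c}
piece 5:b rests on {4:c}
piece 6:e rests on {3:e}
piece 7:a rests on {2:a}
minimal pieces: {0:c, 2:a, 3:e}
ways to finish when only these pieces remain (= sum over removing one remaining piece with nothing left below it):
  1 left: {5}→1  {6}→1  {7}→1
  2 left: {2,7}→1  {3,6}→1  {4,5}→1  {5,6}→2  {5,7}→2  {6,7}→2
  3 left: {1,4,5}→1  {2,5,7}→3  {2,6,7}→3  {3,5,6}→3  {3,6,7}→3  {4,5,6}→3  {4,5,7}→3  {5,6,7}→6
  4 left: {0,1,4,5}→1  {1,4,5,6}→4  {1,4,5,7}→4  {2,3,6,7}→6  {2,4,5,7}→6  {2,5,6,7}→12  {3,4,5,6}→6  {3,5,6,7}→12  {4,5,6,7}→12
  5 left: {0,1,4,5,6}→5  {0,1,4,5,7}→5  {1,2,4,5,7}→10  {1,3,4,5,6}→10  {1,4,5,6,7}→20  {2,3,5,6,7}→30  {2,4,5,6,7}→30  {3,4,5,6,7}→30
  6 left: {0,1,2,4,5,7}→15  {0,1,3,4,5,6}→15  {0,1,4,5,6,7}→30  {1,2,4,5,6,7}→60  {1,3,4,5,6,7}→60  {2,3,4,5,6,7}→90
  placing 0:c first → 210 extensions
  placing 2:a first → 105 extensions
  placing 3:e first → 105 extensions
total linear extensions = 420

420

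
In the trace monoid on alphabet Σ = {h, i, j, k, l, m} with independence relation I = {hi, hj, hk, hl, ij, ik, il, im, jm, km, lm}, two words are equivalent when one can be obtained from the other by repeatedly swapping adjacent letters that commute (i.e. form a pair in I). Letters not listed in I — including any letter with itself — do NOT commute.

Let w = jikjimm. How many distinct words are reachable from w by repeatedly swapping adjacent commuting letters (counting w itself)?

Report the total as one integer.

210

drop 0:j onto floor
drop 1:i onto floor
drop 2:k onto {0:j}
drop 3:j onto {2:k}
drop 4:i onto {1:i}
drop 5:m onto floor
drop 6:m onto {5:m}
ground layer = {0:j, 1:i, 5:m}
drop-orders for the pieces not yet dropped (sum over which currently-grounded one goes next):
  1 to go: {3} 1  {4} 1  {6} 1
  2 to go: {1,4} 1  {2,3} 1  {3,4} 2  {3,6} 2  {4,6} 2  {5,6} 1
  3 to go: {0,2,3} 1  {1,3,4} 3  {1,4,6} 3  {2,3,4} 3  {2,3,6} 3  {3,4,6} 6  {3,5,6} 3  {4,5,6} 3
  4 to go: {0,2,3,4} 4  {0,2,3,6} 4  {1,2,3,4} 6  {1,3,4,6} 12  {1,4,5,6} 6  {2,3,4,6} 12  {2,3,5,6} 6  {3,4,5,6} 12
  5 to go: {0,1,2,3,4} 10  {0,2,3,4,6} 20  {0,2,3,5,6} 10  {1,2,3,4,6} 30  {1,3,4,5,6} 30  {2,3,4,5,6} 30
  if 0:j drops first: 90 orders
  if 1:i drops first: 60 orders
  if 5:m drops first: 60 orders
heap linearizations: 210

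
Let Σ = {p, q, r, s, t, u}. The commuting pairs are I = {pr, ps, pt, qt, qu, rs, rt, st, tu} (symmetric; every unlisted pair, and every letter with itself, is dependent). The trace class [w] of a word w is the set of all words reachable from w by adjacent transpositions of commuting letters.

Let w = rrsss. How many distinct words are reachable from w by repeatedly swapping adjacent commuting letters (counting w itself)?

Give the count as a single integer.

10

0(r) covers ∅
1(r) covers 0:r
2(s) covers ∅
3(s) covers 2:s
4(s) covers 3:s
floor of heap: 0:r, 2:s
completions by unplaced set U, small U first (add the entries for U minus each lowest piece of U):
  |U|=1: {1}:1  {4}:1
  |U|=2: {0,1}:1  {1,4}:2  {3,4}:1
  |U|=3: {0,1,4}:3  {1,3,4}:3  {2,3,4}:1
  start at 0(r): 4
  start at 2(s): 6
sum over floor = 10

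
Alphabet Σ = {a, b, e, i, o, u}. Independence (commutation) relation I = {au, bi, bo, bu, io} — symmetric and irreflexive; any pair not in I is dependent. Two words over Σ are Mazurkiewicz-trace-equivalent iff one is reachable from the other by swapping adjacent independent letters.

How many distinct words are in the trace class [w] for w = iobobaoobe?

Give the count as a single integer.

90

piece 0:i — minimal
piece 1:o — minimal
piece 2:b — minimal
piece 3:o rests on {1:o}
piece 4:b rests on {2:b}
piece 5:a rests on {0:i, 3:o, 4:b}
piece 6:o rests on {5:a}
piece 7:o rests on {6:o}
piece 8:b rests on {5:a}
piece 9:e rests on {7:o, 8:b}
minimal pieces: {0:i, 1:o, 2:b}
ways to finish when only these pieces remain (= sum over removing one remaining piece with nothing left below it):
  1 left: {9}→1
  2 left: {7,9}→1  {8,9}→1
  3 left: {6,7,9}→1  {7,8,9}→2
  4 left: {6,7,8,9}→3
  5 left: {5,6,7,8,9}→3
  6 left: {0,5,6,7,8,9}→3  {3,5,6,7,8,9}→3  {4,5,6,7,8,9}→3
  7 left: {0,3,5,6,7,8,9}→6  {0,4,5,6,7,8,9}→6  {1,3,5,6,7,8,9}→3  {2,4,5,6,7,8,9}→3  {3,4,5,6,7,8,9}→6
  8 left: {0,1,3,5,6,7,8,9}→9  {0,2,4,5,6,7,8,9}→9  {0,3,4,5,6,7,8,9}→18  {1,3,4,5,6,7,8,9}→9  {2,3,4,5,6,7,8,9}→9
  placing 0:i first → 18 extensions
  placing 1:o first → 36 extensions
  placing 2:b first → 36 extensions
total linear extensions = 90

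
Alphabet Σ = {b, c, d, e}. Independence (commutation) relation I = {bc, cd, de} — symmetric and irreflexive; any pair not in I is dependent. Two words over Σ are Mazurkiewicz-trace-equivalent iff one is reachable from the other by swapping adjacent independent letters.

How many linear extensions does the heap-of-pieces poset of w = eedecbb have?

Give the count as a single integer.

13

drop 0:e onto floor
drop 1:e onto {0:e}
drop 2:d onto floor
drop 3:e onto {1:e}
drop 4:c onto {3:e}
drop 5:b onto {2:d, 3:e}
drop 6:b onto {5:b}
ground layer = {0:e, 2:d}
drop-orders for the pieces not yet dropped (sum over which currently-grounded one goes next):
  1 to go: {4} 1  {6} 1
  2 to go: {4,6} 2  {5,6} 1
  3 to go: {2,5,6} 1  {4,5,6} 3
  4 to go: {2,4,5,6} 4  {3,4,5,6} 3
  5 to go: {1,3,4,5,6} 3  {2,3,4,5,6} 7
  if 0:e drops first: 10 orders
  if 2:d drops first: 3 orders
heap linearizations: 13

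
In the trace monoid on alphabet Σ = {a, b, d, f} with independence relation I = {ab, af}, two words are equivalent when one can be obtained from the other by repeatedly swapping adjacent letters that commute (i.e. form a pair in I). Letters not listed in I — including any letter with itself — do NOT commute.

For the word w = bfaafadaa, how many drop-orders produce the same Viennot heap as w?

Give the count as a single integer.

20

0(b) covers ∅
1(f) covers 0:b
2(a) covers ∅
3(a) covers 2:a
4(f) covers 1:f
5(a) covers 3:a
6(d) covers 4:f, 5:a
7(a) covers 6:d
8(a) covers 7:a
floor of heap: 0:b, 2:a
completions by unplaced set U, small U first (add the entries for U minus each lowest piece of U):
  |U|=1: {8}:1
  |U|=2: {7,8}:1
  |U|=3: {6,7,8}:1
  |U|=4: {4,6,7,8}:1  {5,6,7,8}:1
  |U|=5: {1,4,6,7,8}:1  {3,5,6,7,8}:1  {4,5,6,7,8}:2
  |U|=6: {0,1,4,6,7,8}:1  {1,4,5,6,7,8}:3  {2,3,5,6,7,8}:1  {3,4,5,6,7,8}:3
  |U|=7: {0,1,4,5,6,7,8}:4  {1,3,4,5,6,7,8}:6  {2,3,4,5,6,7,8}:4
  start at 0(b): 10
  start at 2(a): 10
sum over floor = 20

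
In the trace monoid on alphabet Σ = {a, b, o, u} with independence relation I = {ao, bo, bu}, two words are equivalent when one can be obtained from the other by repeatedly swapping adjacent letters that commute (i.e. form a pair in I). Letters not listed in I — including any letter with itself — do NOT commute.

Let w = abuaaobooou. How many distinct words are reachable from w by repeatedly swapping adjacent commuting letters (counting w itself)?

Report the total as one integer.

drop 0:a onto floor
drop 1:b onto {0:a}
drop 2:u onto {0:a}
drop 3:a onto {1:b, 2:u}
drop 4:a onto {3:a}
drop 5:o onto {2:u}
drop 6:b onto {4:a}
drop 7:o onto {5:o}
drop 8:o onto {7:o}
drop 9:o onto {8:o}
drop 10:u onto {4:a, 9:o}
ground layer = {0:a}
drop-orders for the pieces not yet dropped (sum over which currently-grounded one goes next):
  1 to go: {6} 1  {10} 1
  2 to go: {6,10} 2  {9,10} 1
  3 to go: {4,6,10} 2  {6,9,10} 3  {8,9,10} 1
  4 to go: {3,4,6,10} 2  {4,6,9,10} 5  {6,8,9,10} 4  {7,8,9,10} 1
  5 to go: {1,3,4,6,10} 2  {3,4,6,9,10} 7  {4,6,8,9,10} 9  {5,7,8,9,10} 1  {6,7,8,9,10} 5
  6 to go: {1,3,4,6,9,10} 9  {3,4,6,8,9,10} 16  {4,6,7,8,9,10} 14  {5,6,7,8,9,10} 6
  7 to go: {1,3,4,6,8,9,10} 25  {3,4,6,7,8,9,10} 30  {4,5,6,7,8,9,10} 20
  8 to go: {1,3,4,6,7,8,9,10} 55  {3,4,5,6,7,8,9,10} 50
  9 to go: {1,3,4,5,6,7,8,9,10} 105  {2,3,4,5,6,7,8,9,10} 50
  if 0:a drops first: 155 orders

155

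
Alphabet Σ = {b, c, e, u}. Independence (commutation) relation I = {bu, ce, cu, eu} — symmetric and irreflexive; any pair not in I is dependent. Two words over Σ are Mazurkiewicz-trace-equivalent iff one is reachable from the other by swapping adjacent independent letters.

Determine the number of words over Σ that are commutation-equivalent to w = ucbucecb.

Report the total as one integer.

84

piece 0:u — minimal
piece 1:c — minimal
piece 2:b rests on {1:c}
piece 3:u rests on {0:u}
piece 4:c rests on {2:b}
piece 5:e rests on {2:b}
piece 6:c rests on {4:c}
piece 7:b rests on {5:e, 6:c}
minimal pieces: {0:u, 1:c}
ways to finish when only these pieces remain (= sum over removing one remaining piece with nothing left below it):
  1 left: {3}→1  {7}→1
  2 left: {0,3}→1  {3,7}→2  {5,7}→1  {6,7}→1
  3 left: {0,3,7}→3  {3,5,7}→3  {3,6,7}→3  {4,6,7}→1  {5,6,7}→2
  4 left: {0,3,5,7}→6  {0,3,6,7}→6  {3,4,6,7}→4  {3,5,6,7}→8  {4,5,6,7}→3
  5 left: {0,3,4,6,7}→10  {0,3,5,6,7}→20  {2,4,5,6,7}→3  {3,4,5,6,7}→15
  6 left: {0,3,4,5,6,7}→45  {1,2,4,5,6,7}→3  {2,3,4,5,6,7}→18
  placing 0:u first → 21 extensions
  placing 1:c first → 63 extensions
total linear extensions = 84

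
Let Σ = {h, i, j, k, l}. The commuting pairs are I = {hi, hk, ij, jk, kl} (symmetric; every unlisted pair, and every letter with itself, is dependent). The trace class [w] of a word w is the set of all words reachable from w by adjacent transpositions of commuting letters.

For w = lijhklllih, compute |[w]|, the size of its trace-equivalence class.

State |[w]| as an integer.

33

0(l) covers ∅
1(i) covers 0:l
2(j) covers 0:l
3(h) covers 2:j
4(k) covers 1:i
5(l) covers 1:i, 3:h
6(l) covers 5:l
7(l) covers 6:l
8(i) covers 4:k, 7:l
9(h) covers 7:l
floor of heap: 0:l
completions by unplaced set U, small U first (add the entries for U minus each lowest piece of U):
  |U|=1: {8}:1  {9}:1
  |U|=2: {4,8}:1  {8,9}:2
  |U|=3: {4,8,9}:3  {7,8,9}:2
  |U|=4: {4,7,8,9}:5  {6,7,8,9}:2
  |U|=5: {4,6,7,8,9}:7  {5,6,7,8,9}:2
  |U|=6: {3,5,6,7,8,9}:2  {4,5,6,7,8,9}:9
  |U|=7: {1,4,5,6,7,8,9}:9  {2,3,5,6,7,8,9}:2  {3,4,5,6,7,8,9}:11
  |U|=8: {1,3,4,5,6,7,8,9}:20  {2,3,4,5,6,7,8,9}:13
  start at 0(l): 33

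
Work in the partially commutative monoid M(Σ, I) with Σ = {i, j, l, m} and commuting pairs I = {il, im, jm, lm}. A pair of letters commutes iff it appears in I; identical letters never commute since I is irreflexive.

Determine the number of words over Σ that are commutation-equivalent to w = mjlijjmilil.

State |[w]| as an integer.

#0=m has no predecessor
#1=j has no predecessor
#2=l depends on [1:j]
#3=i depends on [1:j]
#4=j depends on [2:l, 3:i]
#5=j depends on [4:j]
#6=m depends on [0:m]
#7=i depends on [5:j]
#8=l depends on [5:j]
#9=i depends on [7:i]
#10=l depends on [8:l]
sources: [0:m, 1:j]
N(rest) = Σ N(rest − s) over sources s of rest; N(one piece) = 1:
  size 1 → [6]=1  [9]=1  [10]=1
  size 2 → [0,6]=1  [6,9]=2  [6,10]=2  [7,9]=1  [8,10]=1  [9,10]=2
  size 3 → [0,6,9]=3  [0,6,10]=3  [6,7,9]=3  [6,8,10]=3  [6,9,10]=6  [7,9,10]=3  [8,9,10]=3
  size 4 → [0,6,7,9]=6  [0,6,8,10]=6  [0,6,9,10]=12  [6,7,9,10]=12  [6,8,9,10]=12  [7,8,9,10]=6
  size 5 → [0,6,7,9,10]=30  [0,6,8,9,10]=30  [5,7,8,9,10]=6  [6,7,8,9,10]=30
  size 6 → [0,6,7,8,9,10]=90  [4,5,7,8,9,10]=6  [5,6,7,8,9,10]=36
  size 7 → [0,5,6,7,8,9,10]=126  [2,4,5,7,8,9,10]=6  [3,4,5,7,8,9,10]=6  [4,5,6,7,8,9,10]=42
  size 8 → [0,4,5,6,7,8,9,10]=168  [2,3,4,5,7,8,9,10]=12  [2,4,5,6,7,8,9,10]=48  [3,4,5,6,7,8,9,10]=48
  size 9 → [0,2,4,5,6,7,8,9,10]=216  [0,3,4,5,6,7,8,9,10]=216  [1,2,3,4,5,7,8,9,10]=12  [2,3,4,5,6,7,8,9,10]=108
  first=0(m) contributes 120
  first=1(j) contributes 540
|[w]| = 660

660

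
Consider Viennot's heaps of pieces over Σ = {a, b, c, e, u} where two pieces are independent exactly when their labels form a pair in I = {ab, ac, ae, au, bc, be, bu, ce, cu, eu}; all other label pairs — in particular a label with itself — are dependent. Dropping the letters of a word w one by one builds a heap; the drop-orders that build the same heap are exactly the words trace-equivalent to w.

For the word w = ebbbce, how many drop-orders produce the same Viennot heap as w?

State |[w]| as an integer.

60

0(e) covers ∅
1(b) covers ∅
2(b) covers 1:b
3(b) covers 2:b
4(c) covers ∅
5(e) covers 0:e
floor of heap: 0:e, 1:b, 4:c
completions by unplaced set U, small U first (add the entries for U minus each lowest piece of U):
  |U|=1: {3}:1  {4}:1  {5}:1
  |U|=2: {0,5}:1  {2,3}:1  {3,4}:2  {3,5}:2  {4,5}:2
  |U|=3: {0,3,5}:3  {0,4,5}:3  {1,2,3}:1  {2,3,4}:3  {2,3,5}:3  {3,4,5}:6
  |U|=4: {0,2,3,5}:6  {0,3,4,5}:12  {1,2,3,4}:4  {1,2,3,5}:4  {2,3,4,5}:12
  start at 0(e): 20
  start at 1(b): 30
  start at 4(c): 10
sum over floor = 60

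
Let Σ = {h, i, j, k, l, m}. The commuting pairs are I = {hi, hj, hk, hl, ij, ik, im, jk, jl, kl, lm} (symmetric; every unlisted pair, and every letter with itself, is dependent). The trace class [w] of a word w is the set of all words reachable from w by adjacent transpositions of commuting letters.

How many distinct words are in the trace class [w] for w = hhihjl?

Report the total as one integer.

60

0(h) covers ∅
1(h) covers 0:h
2(i) covers ∅
3(h) covers 1:h
4(j) covers ∅
5(l) covers 2:i
floor of heap: 0:h, 2:i, 4:j
completions by unplaced set U, small U first (add the entries for U minus each lowest piece of U):
  |U|=1: {3}:1  {4}:1  {5}:1
  |U|=2: {1,3}:1  {2,5}:1  {3,4}:2  {3,5}:2  {4,5}:2
  |U|=3: {0,1,3}:1  {1,3,4}:3  {1,3,5}:3  {2,3,5}:3  {2,4,5}:3  {3,4,5}:6
  |U|=4: {0,1,3,4}:4  {0,1,3,5}:4  {1,2,3,5}:6  {1,3,4,5}:12  {2,3,4,5}:12
  start at 0(h): 30
  start at 2(i): 20
  start at 4(j): 10
sum over floor = 60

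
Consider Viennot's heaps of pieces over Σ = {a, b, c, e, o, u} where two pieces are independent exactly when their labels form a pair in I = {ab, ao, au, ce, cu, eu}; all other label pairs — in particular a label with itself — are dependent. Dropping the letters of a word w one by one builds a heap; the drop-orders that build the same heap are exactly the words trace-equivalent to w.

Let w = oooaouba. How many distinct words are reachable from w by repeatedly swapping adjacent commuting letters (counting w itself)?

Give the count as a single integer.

28

#0=o has no predecessor
#1=o depends on [0:o]
#2=o depends on [1:o]
#3=a has no predecessor
#4=o depends on [2:o]
#5=u depends on [4:o]
#6=b depends on [5:u]
#7=a depends on [3:a]
sources: [0:o, 3:a]
N(rest) = Σ N(rest − s) over sources s of rest; N(one piece) = 1:
  size 1 → [6]=1  [7]=1
  size 2 → [3,7]=1  [5,6]=1  [6,7]=2
  size 3 → [3,6,7]=3  [4,5,6]=1  [5,6,7]=3
  size 4 → [2,4,5,6]=1  [3,5,6,7]=6  [4,5,6,7]=4
  size 5 → [1,2,4,5,6]=1  [2,4,5,6,7]=5  [3,4,5,6,7]=10
  size 6 → [0,1,2,4,5,6]=1  [1,2,4,5,6,7]=6  [2,3,4,5,6,7]=15
  first=0(o) contributes 21
  first=3(a) contributes 7
|[w]| = 28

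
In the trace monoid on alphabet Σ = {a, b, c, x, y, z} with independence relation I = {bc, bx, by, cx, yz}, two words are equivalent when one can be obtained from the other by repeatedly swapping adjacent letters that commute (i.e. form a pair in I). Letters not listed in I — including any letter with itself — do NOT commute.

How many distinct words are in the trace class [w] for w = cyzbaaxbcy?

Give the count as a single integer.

24

0(c) covers ∅
1(y) covers 0:c
2(z) covers 0:c
3(b) covers 2:z
4(a) covers 1:y, 3:b
5(a) covers 4:a
6(x) covers 5:a
7(b) covers 5:a
8(c) covers 5:a
9(y) covers 6:x, 8:c
floor of heap: 0:c
completions by unplaced set U, small U first (add the entries for U minus each lowest piece of U):
  |U|=1: {7}:1  {9}:1
  |U|=2: {6,9}:1  {7,9}:2  {8,9}:1
  |U|=3: {6,7,9}:3  {6,8,9}:2  {7,8,9}:3
  |U|=4: {6,7,8,9}:8
  |U|=5: {5,6,7,8,9}:8
  |U|=6: {4,5,6,7,8,9}:8
  |U|=7: {1,4,5,6,7,8,9}:8  {3,4,5,6,7,8,9}:8
  |U|=8: {1,3,4,5,6,7,8,9}:16  {2,3,4,5,6,7,8,9}:8
  start at 0(c): 24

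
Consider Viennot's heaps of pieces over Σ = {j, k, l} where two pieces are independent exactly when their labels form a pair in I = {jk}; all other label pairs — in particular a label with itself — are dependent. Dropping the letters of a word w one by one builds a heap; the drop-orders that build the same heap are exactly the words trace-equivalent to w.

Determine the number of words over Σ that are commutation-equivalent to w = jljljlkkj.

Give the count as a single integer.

piece 0:j — minimal
piece 1:l rests on {0:j}
piece 2:j rests on {1:l}
piece 3:l rests on {2:j}
piece 4:j rests on {3:l}
piece 5:l rests on {4:j}
piece 6:k rests on {5:l}
piece 7:k rests on {6:k}
piece 8:j rests on {5:l}
minimal pieces: {0:j}
ways to finish when only these pieces remain (= sum over removing one remaining piece with nothing left below it):
  1 left: {7}→1  {8}→1
  2 left: {6,7}→1  {7,8}→2
  3 left: {6,7,8}→3
  4 left: {5,6,7,8}→3
  5 left: {4,5,6,7,8}→3
  6 left: {3,4,5,6,7,8}→3
  7 left: {2,3,4,5,6,7,8}→3
  placing 0:j first → 3 extensions

3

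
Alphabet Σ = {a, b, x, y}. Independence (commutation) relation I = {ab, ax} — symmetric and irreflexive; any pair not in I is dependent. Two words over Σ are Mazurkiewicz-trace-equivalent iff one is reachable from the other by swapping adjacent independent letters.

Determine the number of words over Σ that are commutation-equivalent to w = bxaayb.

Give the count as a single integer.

piece 0:b — minimal
piece 1:x rests on {0:b}
piece 2:a — minimal
piece 3:a rests on {2:a}
piece 4:y rests on {1:x, 3:a}
piece 5:b rests on {4:y}
minimal pieces: {0:b, 2:a}
ways to finish when only these pieces remain (= sum over removing one remaining piece with nothing left below it):
  1 left: {5}→1
  2 left: {4,5}→1
  3 left: {1,4,5}→1  {3,4,5}→1
  4 left: {0,1,4,5}→1  {1,3,4,5}→2  {2,3,4,5}→1
  placing 0:b first → 3 extensions
  placing 2:a first → 3 extensions
total linear extensions = 6

6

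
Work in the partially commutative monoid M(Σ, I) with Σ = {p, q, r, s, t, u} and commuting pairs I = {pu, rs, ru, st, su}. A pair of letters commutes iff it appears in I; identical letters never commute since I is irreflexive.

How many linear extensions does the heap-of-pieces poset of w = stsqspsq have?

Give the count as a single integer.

#0=s has no predecessor
#1=t has no predecessor
#2=s depends on [0:s]
#3=q depends on [1:t, 2:s]
#4=s depends on [3:q]
#5=p depends on [4:s]
#6=s depends on [5:p]
#7=q depends on [6:s]
sources: [0:s, 1:t]
N(rest) = Σ N(rest − s) over sources s of rest; N(one piece) = 1:
  size 1 → [7]=1
  size 2 → [6,7]=1
  size 3 → [5,6,7]=1
  size 4 → [4,5,6,7]=1
  size 5 → [3,4,5,6,7]=1
  size 6 → [1,3,4,5,6,7]=1  [2,3,4,5,6,7]=1
  first=0(s) contributes 2
  first=1(t) contributes 1
|[w]| = 3

3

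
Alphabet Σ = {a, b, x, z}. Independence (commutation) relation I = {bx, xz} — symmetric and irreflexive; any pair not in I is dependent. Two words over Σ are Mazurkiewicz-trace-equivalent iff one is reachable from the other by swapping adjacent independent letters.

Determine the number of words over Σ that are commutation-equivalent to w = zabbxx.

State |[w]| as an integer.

#0=z has no predecessor
#1=a depends on [0:z]
#2=b depends on [1:a]
#3=b depends on [2:b]
#4=x depends on [1:a]
#5=x depends on [4:x]
sources: [0:z]
N(rest) = Σ N(rest − s) over sources s of rest; N(one piece) = 1:
  size 1 → [3]=1  [5]=1
  size 2 → [2,3]=1  [3,5]=2  [4,5]=1
  size 3 → [2,3,5]=3  [3,4,5]=3
  size 4 → [2,3,4,5]=6
  first=0(z) contributes 6

6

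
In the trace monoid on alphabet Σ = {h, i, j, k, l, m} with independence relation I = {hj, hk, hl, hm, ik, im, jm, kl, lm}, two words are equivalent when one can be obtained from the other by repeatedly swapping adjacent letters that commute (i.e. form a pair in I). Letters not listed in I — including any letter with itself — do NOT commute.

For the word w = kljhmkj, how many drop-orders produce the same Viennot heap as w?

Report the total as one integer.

drop 0:k onto floor
drop 1:l onto floor
drop 2:j onto {0:k, 1:l}
drop 3:h onto floor
drop 4:m onto {0:k}
drop 5:k onto {2:j, 4:m}
drop 6:j onto {5:k}
ground layer = {0:k, 1:l, 3:h}
drop-orders for the pieces not yet dropped (sum over which currently-grounded one goes next):
  1 to go: {3} 1  {6} 1
  2 to go: {3,6} 2  {5,6} 1
  3 to go: {2,5,6} 1  {3,5,6} 3  {4,5,6} 1
  4 to go: {1,2,5,6} 1  {2,3,5,6} 4  {2,4,5,6} 2  {3,4,5,6} 4
  5 to go: {0,2,4,5,6} 2  {1,2,3,5,6} 5  {1,2,4,5,6} 3  {2,3,4,5,6} 10
  if 0:k drops first: 18 orders
  if 1:l drops first: 12 orders
  if 3:h drops first: 5 orders
heap linearizations: 35

35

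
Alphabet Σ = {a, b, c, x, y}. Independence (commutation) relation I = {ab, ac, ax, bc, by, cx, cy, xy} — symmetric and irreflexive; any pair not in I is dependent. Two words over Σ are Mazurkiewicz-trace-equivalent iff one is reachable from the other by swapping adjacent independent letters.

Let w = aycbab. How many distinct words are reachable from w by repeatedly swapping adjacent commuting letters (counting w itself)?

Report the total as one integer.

0(a) covers ∅
1(y) covers 0:a
2(c) covers ∅
3(b) covers ∅
4(a) covers 1:y
5(b) covers 3:b
floor of heap: 0:a, 2:c, 3:b
completions by unplaced set U, small U first (add the entries for U minus each lowest piece of U):
  |U|=1: {2}:1  {4}:1  {5}:1
  |U|=2: {1,4}:1  {2,4}:2  {2,5}:2  {3,5}:1  {4,5}:2
  |U|=3: {0,1,4}:1  {1,2,4}:3  {1,4,5}:3  {2,3,5}:3  {2,4,5}:6  {3,4,5}:3
  |U|=4: {0,1,2,4}:4  {0,1,4,5}:4  {1,2,4,5}:12  {1,3,4,5}:6  {2,3,4,5}:12
  start at 0(a): 30
  start at 2(c): 10
  start at 3(b): 20
sum over floor = 60

60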